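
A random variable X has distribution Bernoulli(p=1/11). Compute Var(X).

For X ~ Bernoulli(p=1/11):
Var(X) = \frac{10}{121}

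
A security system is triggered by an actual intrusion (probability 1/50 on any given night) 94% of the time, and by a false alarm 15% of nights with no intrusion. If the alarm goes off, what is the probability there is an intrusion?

Let D = the rare event, + = positive/flagged.
P(D) = 1/50
P(+|D) = 94/100 = 47/50
P(+|D') = 15/100 = 3/20
P(+) = P(+|D)P(D) + P(+|D')P(D')
     = \frac{47}{50} × \frac{1}{50} + \frac{3}{20} × \frac{49}{50}
     = \frac{829}{5000}
P(D|+) = P(+|D)P(D)/P(+) = \frac{94}{829}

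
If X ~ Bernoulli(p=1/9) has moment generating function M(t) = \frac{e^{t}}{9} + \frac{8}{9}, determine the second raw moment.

To find E[X^2], compute M^(2)(0):
M^(1)(t) = \frac{e^{t}}{9}
M^(2)(t) = \frac{e^{t}}{9}
M^(2)(0) = \frac{1}{9}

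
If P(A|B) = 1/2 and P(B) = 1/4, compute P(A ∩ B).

By definition, P(A|B) = P(A ∩ B) / P(B)
So P(A ∩ B) = P(A|B) × P(B)
= 1/2 × 1/4
= 1/8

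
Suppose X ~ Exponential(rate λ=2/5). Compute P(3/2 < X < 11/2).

P(3/2 < X < 11/2) = ∫_{3/2}^{11/2} f(x) dx
where f(x) = \frac{2 e^{- \frac{2 x}{5}}}{5}
= - \frac{1 - e^{\frac{8}{5}}}{e^{\frac{11}{5}}}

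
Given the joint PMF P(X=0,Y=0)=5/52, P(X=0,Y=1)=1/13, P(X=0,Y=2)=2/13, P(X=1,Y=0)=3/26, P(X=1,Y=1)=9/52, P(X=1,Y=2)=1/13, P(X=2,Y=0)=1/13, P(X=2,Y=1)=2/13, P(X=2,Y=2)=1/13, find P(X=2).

P(X=2) = P(X=2,Y=0) + P(X=2,Y=1) + P(X=2,Y=2)
= 1/13 + 2/13 + 1/13
= 4/13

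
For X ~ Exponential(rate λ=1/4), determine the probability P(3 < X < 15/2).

P(3 < X < 15/2) = ∫_{3}^{15/2} f(x) dx
where f(x) = \frac{e^{- \frac{x}{4}}}{4}
= - \frac{1}{e^{\frac{15}{8}}} + e^{- \frac{3}{4}}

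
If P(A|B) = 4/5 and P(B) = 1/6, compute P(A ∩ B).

By definition, P(A|B) = P(A ∩ B) / P(B)
So P(A ∩ B) = P(A|B) × P(B)
= 4/5 × 1/6
= 2/15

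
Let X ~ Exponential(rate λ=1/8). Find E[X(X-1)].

E[X(X-1)] = E[X² - X] = E[X²] - E[X]
E[X] = 8
E[X²] = Var(X) + (E[X])² = 64 + (8)² = 128
E[X(X-1)] = 128 - 8 = 120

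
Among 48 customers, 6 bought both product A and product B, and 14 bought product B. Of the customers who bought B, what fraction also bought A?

P(A ∩ B) = 6/48 = 1/8
P(B) = 14/48 = 7/24
P(A|B) = P(A ∩ B) / P(B) = (1/8) / (7/24) = 3/7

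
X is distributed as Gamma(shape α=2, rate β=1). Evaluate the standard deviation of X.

For X ~ Gamma(shape α=2, rate β=1):
Var(X) = 2
SD(X) = √(Var(X)) = √(2) = \sqrt{2}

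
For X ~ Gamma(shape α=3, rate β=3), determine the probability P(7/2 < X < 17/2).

P(7/2 < X < 17/2) = ∫_{7/2}^{17/2} f(x) dx
where f(x) = \frac{27 x^{2} e^{- 3 x}}{2}
= \frac{-2813 + 533 e^{15}}{8 e^{\frac{51}{2}}}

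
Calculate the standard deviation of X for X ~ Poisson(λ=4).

For X ~ Poisson(λ=4):
Var(X) = 4
SD(X) = √(Var(X)) = √(4) = 2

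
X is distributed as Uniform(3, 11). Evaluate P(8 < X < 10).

P(8 < X < 10) = ∫_{8}^{10} f(x) dx
where f(x) = \frac{1}{8}
= \frac{1}{4}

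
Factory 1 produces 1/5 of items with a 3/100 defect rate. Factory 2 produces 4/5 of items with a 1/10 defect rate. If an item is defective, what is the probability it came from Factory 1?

Using Bayes' theorem:
P(F1) = 1/5, P(D|F1) = 3/100
P(F2) = 4/5, P(D|F2) = 1/10
P(D) = P(D|F1)P(F1) + P(D|F2)P(F2)
     = \frac{43}{500}
P(F1|D) = P(D|F1)P(F1) / P(D)
= \frac{3}{43}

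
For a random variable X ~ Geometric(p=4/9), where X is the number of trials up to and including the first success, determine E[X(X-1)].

E[X(X-1)] = E[X² - X] = E[X²] - E[X]
E[X] = \frac{9}{4}
E[X²] = Var(X) + (E[X])² = \frac{45}{16} + (\frac{9}{4})² = \frac{63}{8}
E[X(X-1)] = \frac{63}{8} - \frac{9}{4} = \frac{45}{8}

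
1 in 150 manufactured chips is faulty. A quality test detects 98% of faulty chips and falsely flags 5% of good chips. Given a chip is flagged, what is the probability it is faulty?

Let D = the rare event, + = positive/flagged.
P(D) = 1/150
P(+|D) = 98/100 = 49/50
P(+|D') = 5/100 = 1/20
P(+) = P(+|D)P(D) + P(+|D')P(D')
     = \frac{49}{50} × \frac{1}{150} + \frac{1}{20} × \frac{149}{150}
     = \frac{281}{5000}
P(D|+) = P(+|D)P(D)/P(+) = \frac{98}{843}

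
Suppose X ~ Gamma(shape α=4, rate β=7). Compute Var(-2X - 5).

For X ~ Gamma(shape α=4, rate β=7):
Var(X) = \frac{4}{49}
Var(-2X - 5) = (-2)² × Var(X) = 4 × \frac{4}{49} = \frac{16}{49}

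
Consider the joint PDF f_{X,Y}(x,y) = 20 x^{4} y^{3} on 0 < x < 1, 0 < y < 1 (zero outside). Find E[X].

E[X] = ∫_0^1 ∫_0^1 x × f(x,y) dy dx
= ∫_0^1 ∫_0^1 x × (20 x^{4} y^{3}) dy dx
= \frac{5}{6}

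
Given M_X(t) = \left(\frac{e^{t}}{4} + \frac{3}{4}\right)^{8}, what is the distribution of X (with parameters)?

The MGF M(t) = \left(\frac{e^{t}}{4} + \frac{3}{4}\right)^{8} is the standard form for the Binomial distribution.
Comparing with the known MGF formula identifies: Binomial(n=8, p=1/4)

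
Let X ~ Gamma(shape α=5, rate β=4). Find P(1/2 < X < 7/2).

P(1/2 < X < 7/2) = ∫_{1/2}^{7/2} f(x) dx
where f(x) = \frac{128 x^{4} e^{- 4 x}}{3}
= \frac{-2171 + 7 e^{12}}{e^{14}}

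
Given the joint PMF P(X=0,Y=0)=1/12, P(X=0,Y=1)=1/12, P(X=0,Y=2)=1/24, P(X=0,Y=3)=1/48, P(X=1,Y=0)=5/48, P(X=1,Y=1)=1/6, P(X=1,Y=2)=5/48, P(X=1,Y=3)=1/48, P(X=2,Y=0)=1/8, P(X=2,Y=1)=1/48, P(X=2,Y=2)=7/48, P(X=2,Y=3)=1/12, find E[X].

First find marginal of X:
P(X=0) = 11/48
P(X=1) = 19/48
P(X=2) = 3/8
E[X] = 0 × 11/48 + 1 × 19/48 + 2 × 3/8 = 55/48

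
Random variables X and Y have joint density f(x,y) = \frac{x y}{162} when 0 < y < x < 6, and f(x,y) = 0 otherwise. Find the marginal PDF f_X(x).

f_X(x) = ∫_0^x \frac{x y}{162} dy = \frac{x^{3}}{324}
for 0 < x < 6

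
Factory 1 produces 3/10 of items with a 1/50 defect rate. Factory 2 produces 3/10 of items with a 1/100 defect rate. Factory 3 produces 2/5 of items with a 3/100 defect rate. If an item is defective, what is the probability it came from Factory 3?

Using Bayes' theorem:
P(F1) = 3/10, P(D|F1) = 1/50
P(F2) = 3/10, P(D|F2) = 1/100
P(F3) = 2/5, P(D|F3) = 3/100
P(D) = P(D|F1)P(F1) + P(D|F2)P(F2) + P(D|F3)P(F3)
     = \frac{21}{1000}
P(F3|D) = P(D|F3)P(F3) / P(D)
= \frac{4}{7}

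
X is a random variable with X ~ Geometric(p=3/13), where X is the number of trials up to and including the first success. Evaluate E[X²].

Using the identity E[X²] = Var(X) + (E[X])²:
E[X] = \frac{13}{3}
Var(X) = \frac{130}{9}
E[X²] = \frac{130}{9} + (\frac{13}{3})²
= \frac{299}{9}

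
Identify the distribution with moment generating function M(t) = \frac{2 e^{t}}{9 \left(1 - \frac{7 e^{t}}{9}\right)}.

The MGF M(t) = \frac{2 e^{t}}{9 \left(1 - \frac{7 e^{t}}{9}\right)} is the standard form for the Geometric distribution.
Comparing with the known MGF formula identifies: Geometric(p=2/9), X = trial number of first success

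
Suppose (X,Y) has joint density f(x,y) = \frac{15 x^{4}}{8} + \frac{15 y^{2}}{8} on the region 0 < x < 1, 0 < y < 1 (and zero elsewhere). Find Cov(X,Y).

E[XY] = ∫∫ xy × f(x,y) dx dy = \frac{25}{64}
E[X] = \frac{5}{8}
E[Y] = \frac{21}{32}
Cov(X,Y) = E[XY] - E[X]E[Y] = - \frac{5}{256}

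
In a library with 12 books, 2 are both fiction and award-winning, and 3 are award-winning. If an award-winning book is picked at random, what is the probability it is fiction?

P(A ∩ B) = 2/12 = 1/6
P(B) = 3/12 = 1/4
P(A|B) = P(A ∩ B) / P(B) = (1/6) / (1/4) = 2/3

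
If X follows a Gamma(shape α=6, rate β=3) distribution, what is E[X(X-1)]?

E[X(X-1)] = E[X² - X] = E[X²] - E[X]
E[X] = 2
E[X²] = Var(X) + (E[X])² = \frac{2}{3} + (2)² = \frac{14}{3}
E[X(X-1)] = \frac{14}{3} - 2 = \frac{8}{3}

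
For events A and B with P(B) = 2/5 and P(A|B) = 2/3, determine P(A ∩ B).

By definition, P(A|B) = P(A ∩ B) / P(B)
So P(A ∩ B) = P(A|B) × P(B)
= 2/3 × 2/5
= 4/15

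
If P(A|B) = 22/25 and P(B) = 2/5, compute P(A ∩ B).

By definition, P(A|B) = P(A ∩ B) / P(B)
So P(A ∩ B) = P(A|B) × P(B)
= 22/25 × 2/5
= 44/125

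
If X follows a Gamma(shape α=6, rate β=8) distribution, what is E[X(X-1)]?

E[X(X-1)] = E[X² - X] = E[X²] - E[X]
E[X] = \frac{3}{4}
E[X²] = Var(X) + (E[X])² = \frac{3}{32} + (\frac{3}{4})² = \frac{21}{32}
E[X(X-1)] = \frac{21}{32} - \frac{3}{4} = - \frac{3}{32}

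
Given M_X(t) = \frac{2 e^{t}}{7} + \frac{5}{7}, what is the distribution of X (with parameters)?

The MGF M(t) = \frac{2 e^{t}}{7} + \frac{5}{7} is the standard form for the Bernoulli distribution.
Comparing with the known MGF formula identifies: Bernoulli(p=2/7)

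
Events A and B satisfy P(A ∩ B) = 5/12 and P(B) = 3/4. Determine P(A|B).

P(A|B) = P(A ∩ B) / P(B)
= (5/12) / (3/4)
= 5/9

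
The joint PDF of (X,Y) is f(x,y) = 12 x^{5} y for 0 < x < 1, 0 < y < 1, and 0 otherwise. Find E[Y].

E[Y] = ∫_0^1 ∫_0^1 y × f(x,y) dx dy
= \frac{2}{3}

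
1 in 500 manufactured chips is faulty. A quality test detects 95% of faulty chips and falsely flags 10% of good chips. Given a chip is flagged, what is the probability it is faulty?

Let D = the rare event, + = positive/flagged.
P(D) = 1/500
P(+|D) = 95/100 = 19/20
P(+|D') = 10/100 = 1/10
P(+) = P(+|D)P(D) + P(+|D')P(D')
     = \frac{19}{20} × \frac{1}{500} + \frac{1}{10} × \frac{499}{500}
     = \frac{1017}{10000}
P(D|+) = P(+|D)P(D)/P(+) = \frac{19}{1017}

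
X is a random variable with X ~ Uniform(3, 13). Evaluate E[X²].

Using the identity E[X²] = Var(X) + (E[X])²:
E[X] = 8
Var(X) = \frac{25}{3}
E[X²] = \frac{25}{3} + (8)²
= \frac{217}{3}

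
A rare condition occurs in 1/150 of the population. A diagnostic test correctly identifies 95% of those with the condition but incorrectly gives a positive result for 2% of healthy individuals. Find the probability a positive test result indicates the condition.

Let D = the rare event, + = positive/flagged.
P(D) = 1/150
P(+|D) = 95/100 = 19/20
P(+|D') = 2/100 = 1/50
P(+) = P(+|D)P(D) + P(+|D')P(D')
     = \frac{19}{20} × \frac{1}{150} + \frac{1}{50} × \frac{149}{150}
     = \frac{131}{5000}
P(D|+) = P(+|D)P(D)/P(+) = \frac{95}{393}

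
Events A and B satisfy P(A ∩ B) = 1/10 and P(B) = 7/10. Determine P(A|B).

P(A|B) = P(A ∩ B) / P(B)
= (1/10) / (7/10)
= 1/7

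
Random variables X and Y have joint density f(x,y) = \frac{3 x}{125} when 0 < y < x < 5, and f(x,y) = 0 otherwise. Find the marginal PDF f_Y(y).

f_Y(y) = ∫_y^5 \frac{3 x}{125} dx = \frac{3}{10} - \frac{3 y^{2}}{250}
for 0 < y < 5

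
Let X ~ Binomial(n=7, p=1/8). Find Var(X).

For X ~ Binomial(n=7, p=1/8):
Var(X) = \frac{49}{64}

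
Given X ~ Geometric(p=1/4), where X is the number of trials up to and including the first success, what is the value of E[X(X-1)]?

E[X(X-1)] = E[X² - X] = E[X²] - E[X]
E[X] = 4
E[X²] = Var(X) + (E[X])² = 12 + (4)² = 28
E[X(X-1)] = 28 - 4 = 24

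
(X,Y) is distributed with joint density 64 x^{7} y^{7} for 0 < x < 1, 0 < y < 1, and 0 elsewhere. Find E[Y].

E[Y] = ∫_0^1 ∫_0^1 y × f(x,y) dx dy
= \frac{8}{9}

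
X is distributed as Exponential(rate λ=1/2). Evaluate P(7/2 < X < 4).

P(7/2 < X < 4) = ∫_{7/2}^{4} f(x) dx
where f(x) = \frac{e^{- \frac{x}{2}}}{2}
= - \frac{1}{e^{2}} + e^{- \frac{7}{4}}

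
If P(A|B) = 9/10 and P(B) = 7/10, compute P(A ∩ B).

By definition, P(A|B) = P(A ∩ B) / P(B)
So P(A ∩ B) = P(A|B) × P(B)
= 9/10 × 7/10
= 63/100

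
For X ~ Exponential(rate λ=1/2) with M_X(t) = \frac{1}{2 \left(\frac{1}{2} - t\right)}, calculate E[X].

To find E[X], compute M^(1)(0):
M^(1)(t) = \frac{1}{2 \left(\frac{1}{2} - t\right)^{2}}
M^(1)(0) = 2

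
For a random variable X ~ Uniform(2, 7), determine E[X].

For X ~ Uniform(2, 7), the expected value is:
E[X] = \frac{9}{2}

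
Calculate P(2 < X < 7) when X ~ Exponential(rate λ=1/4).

P(2 < X < 7) = ∫_{2}^{7} f(x) dx
where f(x) = \frac{e^{- \frac{x}{4}}}{4}
= - \frac{1}{e^{\frac{7}{4}}} + e^{- \frac{1}{2}}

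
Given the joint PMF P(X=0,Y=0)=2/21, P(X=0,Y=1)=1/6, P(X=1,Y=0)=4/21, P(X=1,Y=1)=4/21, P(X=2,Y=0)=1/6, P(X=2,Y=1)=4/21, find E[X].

First find marginal of X:
P(X=0) = 11/42
P(X=1) = 8/21
P(X=2) = 5/14
E[X] = 0 × 11/42 + 1 × 8/21 + 2 × 5/14 = 23/21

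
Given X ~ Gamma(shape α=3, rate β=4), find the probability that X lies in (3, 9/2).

P(3 < X < 9/2) = ∫_{3}^{9/2} f(x) dx
where f(x) = 32 x^{2} e^{- 4 x}
= \frac{-181 + 85 e^{6}}{e^{18}}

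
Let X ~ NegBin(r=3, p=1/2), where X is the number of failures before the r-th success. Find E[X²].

Using the identity E[X²] = Var(X) + (E[X])²:
E[X] = 3
Var(X) = 6
E[X²] = 6 + (3)²
= 15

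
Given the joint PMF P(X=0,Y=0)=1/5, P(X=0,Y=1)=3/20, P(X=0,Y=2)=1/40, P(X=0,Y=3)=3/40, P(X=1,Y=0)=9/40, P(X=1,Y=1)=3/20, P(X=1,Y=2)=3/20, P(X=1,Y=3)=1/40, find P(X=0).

P(X=0) = P(X=0,Y=0) + P(X=0,Y=1) + P(X=0,Y=2) + P(X=0,Y=3)
= 1/5 + 3/20 + 1/40 + 3/40
= 9/20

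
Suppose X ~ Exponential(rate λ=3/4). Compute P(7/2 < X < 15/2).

P(7/2 < X < 15/2) = ∫_{7/2}^{15/2} f(x) dx
where f(x) = \frac{3 e^{- \frac{3 x}{4}}}{4}
= - \frac{1 - e^{3}}{e^{\frac{45}{8}}}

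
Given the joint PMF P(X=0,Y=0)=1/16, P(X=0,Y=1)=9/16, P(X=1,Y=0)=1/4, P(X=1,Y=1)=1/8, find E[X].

First find marginal of X:
P(X=0) = 5/8
P(X=1) = 3/8
E[X] = 0 × 5/8 + 1 × 3/8 = 3/8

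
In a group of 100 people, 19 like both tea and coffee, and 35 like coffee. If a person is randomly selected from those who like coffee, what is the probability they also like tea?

P(A ∩ B) = 19/100
P(B) = 35/100 = 7/20
P(A|B) = P(A ∩ B) / P(B) = (19/100) / (7/20) = 19/35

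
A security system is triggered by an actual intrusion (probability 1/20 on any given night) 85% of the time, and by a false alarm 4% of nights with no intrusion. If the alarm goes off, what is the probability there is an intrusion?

Let D = the rare event, + = positive/flagged.
P(D) = 1/20
P(+|D) = 85/100 = 17/20
P(+|D') = 4/100 = 1/25
P(+) = P(+|D)P(D) + P(+|D')P(D')
     = \frac{17}{20} × \frac{1}{20} + \frac{1}{25} × \frac{19}{20}
     = \frac{161}{2000}
P(D|+) = P(+|D)P(D)/P(+) = \frac{85}{161}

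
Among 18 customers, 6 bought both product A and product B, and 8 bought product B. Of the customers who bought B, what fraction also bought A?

P(A ∩ B) = 6/18 = 1/3
P(B) = 8/18 = 4/9
P(A|B) = P(A ∩ B) / P(B) = (1/3) / (4/9) = 3/4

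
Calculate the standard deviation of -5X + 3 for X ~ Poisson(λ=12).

For X ~ Poisson(λ=12):
Var(X) = 12
SD(X) = √(Var(X)) = √(12) = 2 \sqrt{3}
SD(-5X + 3) = |-5| × SD(X) = 5 × 2 \sqrt{3} = 10 \sqrt{3}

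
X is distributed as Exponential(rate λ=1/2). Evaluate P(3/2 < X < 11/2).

P(3/2 < X < 11/2) = ∫_{3/2}^{11/2} f(x) dx
where f(x) = \frac{e^{- \frac{x}{2}}}{2}
= - \frac{1 - e^{2}}{e^{\frac{11}{4}}}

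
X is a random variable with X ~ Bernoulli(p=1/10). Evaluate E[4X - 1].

For X ~ Bernoulli(p=1/10):
E[X] = \frac{1}{10}
E[4X - 1] = 4 × E[X] - 1 = - \frac{3}{5}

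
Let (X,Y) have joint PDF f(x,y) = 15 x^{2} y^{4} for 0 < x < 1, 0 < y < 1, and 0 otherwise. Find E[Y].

E[Y] = ∫_0^1 ∫_0^1 y × f(x,y) dx dy
= \frac{5}{6}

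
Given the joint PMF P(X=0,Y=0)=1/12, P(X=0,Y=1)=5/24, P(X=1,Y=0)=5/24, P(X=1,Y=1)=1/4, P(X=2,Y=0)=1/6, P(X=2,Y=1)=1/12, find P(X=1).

P(X=1) = P(X=1,Y=0) + P(X=1,Y=1)
= 5/24 + 1/4
= 11/24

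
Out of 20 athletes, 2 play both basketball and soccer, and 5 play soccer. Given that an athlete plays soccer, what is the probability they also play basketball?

P(A ∩ B) = 2/20 = 1/10
P(B) = 5/20 = 1/4
P(A|B) = P(A ∩ B) / P(B) = (1/10) / (1/4) = 2/5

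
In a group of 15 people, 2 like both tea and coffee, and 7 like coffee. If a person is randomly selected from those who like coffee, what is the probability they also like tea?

P(A ∩ B) = 2/15
P(B) = 7/15
P(A|B) = P(A ∩ B) / P(B) = (2/15) / (7/15) = 2/7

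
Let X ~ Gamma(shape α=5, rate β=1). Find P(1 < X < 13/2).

P(1 < X < 13/2) = ∫_{1}^{13/2} f(x) dx
where f(x) = \frac{x^{4} e^{- x}}{24}
= - \frac{19043}{128 e^{\frac{13}{2}}} + \frac{65}{24 e}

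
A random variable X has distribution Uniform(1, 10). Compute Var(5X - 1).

For X ~ Uniform(1, 10):
Var(X) = \frac{27}{4}
Var(5X - 1) = (5)² × Var(X) = 25 × \frac{27}{4} = \frac{675}{4}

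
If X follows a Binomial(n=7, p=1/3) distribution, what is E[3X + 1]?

For X ~ Binomial(n=7, p=1/3):
E[X] = \frac{7}{3}
E[3X + 1] = 3 × E[X] + 1 = 8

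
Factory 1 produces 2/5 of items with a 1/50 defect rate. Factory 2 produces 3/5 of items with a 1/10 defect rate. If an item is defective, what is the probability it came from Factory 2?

Using Bayes' theorem:
P(F1) = 2/5, P(D|F1) = 1/50
P(F2) = 3/5, P(D|F2) = 1/10
P(D) = P(D|F1)P(F1) + P(D|F2)P(F2)
     = \frac{17}{250}
P(F2|D) = P(D|F2)P(F2) / P(D)
= \frac{15}{17}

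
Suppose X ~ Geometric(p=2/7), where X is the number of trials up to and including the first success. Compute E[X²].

Using the identity E[X²] = Var(X) + (E[X])²:
E[X] = \frac{7}{2}
Var(X) = \frac{35}{4}
E[X²] = \frac{35}{4} + (\frac{7}{2})²
= 21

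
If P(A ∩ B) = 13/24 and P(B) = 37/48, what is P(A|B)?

P(A|B) = P(A ∩ B) / P(B)
= (13/24) / (37/48)
= 26/37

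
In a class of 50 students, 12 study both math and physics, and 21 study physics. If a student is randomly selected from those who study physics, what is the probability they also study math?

P(A ∩ B) = 12/50 = 6/25
P(B) = 21/50
P(A|B) = P(A ∩ B) / P(B) = (6/25) / (21/50) = 4/7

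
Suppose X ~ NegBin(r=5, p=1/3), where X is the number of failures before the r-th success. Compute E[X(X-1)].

E[X(X-1)] = E[X² - X] = E[X²] - E[X]
E[X] = 10
E[X²] = Var(X) + (E[X])² = 30 + (10)² = 130
E[X(X-1)] = 130 - 10 = 120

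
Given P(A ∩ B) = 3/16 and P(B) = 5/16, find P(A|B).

P(A|B) = P(A ∩ B) / P(B)
= (3/16) / (5/16)
= 3/5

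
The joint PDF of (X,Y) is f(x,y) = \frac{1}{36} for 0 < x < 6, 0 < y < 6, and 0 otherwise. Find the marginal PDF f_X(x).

f_X(x) = ∫_0^6 f(x,y) dy
= ∫_0^6 \frac{1}{36} dy
= \frac{1}{6} for 0 < x < 6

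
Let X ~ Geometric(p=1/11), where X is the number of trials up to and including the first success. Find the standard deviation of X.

For X ~ Geometric(p=1/11), where X is the number of trials up to and including the first success:
Var(X) = 110
SD(X) = √(Var(X)) = √(110) = \sqrt{110}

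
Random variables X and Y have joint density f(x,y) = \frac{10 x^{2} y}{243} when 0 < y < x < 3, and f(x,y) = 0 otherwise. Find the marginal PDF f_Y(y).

f_Y(y) = ∫_y^3 \frac{10 x^{2} y}{243} dx = \frac{10 y \left(27 - y^{3}\right)}{729}
for 0 < y < 3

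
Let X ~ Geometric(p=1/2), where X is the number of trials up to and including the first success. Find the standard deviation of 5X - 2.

For X ~ Geometric(p=1/2), where X is the number of trials up to and including the first success:
Var(X) = 2
SD(X) = √(Var(X)) = √(2) = \sqrt{2}
SD(5X - 2) = |5| × SD(X) = 5 × \sqrt{2} = 5 \sqrt{2}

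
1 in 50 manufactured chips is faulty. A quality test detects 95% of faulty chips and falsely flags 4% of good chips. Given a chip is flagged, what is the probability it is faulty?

Let D = the rare event, + = positive/flagged.
P(D) = 1/50
P(+|D) = 95/100 = 19/20
P(+|D') = 4/100 = 1/25
P(+) = P(+|D)P(D) + P(+|D')P(D')
     = \frac{19}{20} × \frac{1}{50} + \frac{1}{25} × \frac{49}{50}
     = \frac{291}{5000}
P(D|+) = P(+|D)P(D)/P(+) = \frac{95}{291}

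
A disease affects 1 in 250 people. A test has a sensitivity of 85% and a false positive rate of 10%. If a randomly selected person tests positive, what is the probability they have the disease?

Let D = the rare event, + = positive/flagged.
P(D) = 1/250
P(+|D) = 85/100 = 17/20
P(+|D') = 10/100 = 1/10
P(+) = P(+|D)P(D) + P(+|D')P(D')
     = \frac{17}{20} × \frac{1}{250} + \frac{1}{10} × \frac{249}{250}
     = \frac{103}{1000}
P(D|+) = P(+|D)P(D)/P(+) = \frac{17}{515}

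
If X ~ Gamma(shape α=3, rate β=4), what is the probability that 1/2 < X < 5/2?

P(1/2 < X < 5/2) = ∫_{1/2}^{5/2} f(x) dx
where f(x) = 32 x^{2} e^{- 4 x}
= \frac{-61 + 5 e^{8}}{e^{10}}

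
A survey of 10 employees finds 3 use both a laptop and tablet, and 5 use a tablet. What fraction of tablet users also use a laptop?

P(A ∩ B) = 3/10
P(B) = 5/10 = 1/2
P(A|B) = P(A ∩ B) / P(B) = (3/10) / (1/2) = 3/5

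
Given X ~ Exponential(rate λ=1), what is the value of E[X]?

For X ~ Exponential(rate λ=1), the expected value is:
E[X] = 1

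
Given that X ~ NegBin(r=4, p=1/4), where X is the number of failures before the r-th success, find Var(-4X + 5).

For X ~ NegBin(r=4, p=1/4), where X is the number of failures before the r-th success:
Var(X) = 48
Var(-4X + 5) = (-4)² × Var(X) = 16 × 48 = 768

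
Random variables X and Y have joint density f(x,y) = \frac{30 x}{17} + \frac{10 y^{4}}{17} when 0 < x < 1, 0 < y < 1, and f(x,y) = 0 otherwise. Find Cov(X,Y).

E[XY] = ∫∫ xy × f(x,y) dx dy = \frac{35}{102}
E[X] = \frac{11}{17}
E[Y] = \frac{55}{102}
Cov(X,Y) = E[XY] - E[X]E[Y] = - \frac{5}{867}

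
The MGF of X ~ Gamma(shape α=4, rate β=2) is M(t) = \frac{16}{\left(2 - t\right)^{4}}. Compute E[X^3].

To find E[X^3], compute M^(3)(0):
M^(1)(t) = \frac{64}{\left(2 - t\right)^{5}}
M^(2)(t) = \frac{320}{\left(2 - t\right)^{6}}
M^(3)(t) = \frac{1920}{\left(2 - t\right)^{7}}
M^(3)(0) = 15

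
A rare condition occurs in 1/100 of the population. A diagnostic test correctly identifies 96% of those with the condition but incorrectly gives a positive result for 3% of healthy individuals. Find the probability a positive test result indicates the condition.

Let D = the rare event, + = positive/flagged.
P(D) = 1/100
P(+|D) = 96/100 = 24/25
P(+|D') = 3/100
P(+) = P(+|D)P(D) + P(+|D')P(D')
     = \frac{24}{25} × \frac{1}{100} + \frac{3}{100} × \frac{99}{100}
     = \frac{393}{10000}
P(D|+) = P(+|D)P(D)/P(+) = \frac{32}{131}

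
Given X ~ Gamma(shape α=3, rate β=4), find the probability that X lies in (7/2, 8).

P(7/2 < X < 8) = ∫_{7/2}^{8} f(x) dx
where f(x) = 32 x^{2} e^{- 4 x}
= \frac{-545 + 113 e^{18}}{e^{32}}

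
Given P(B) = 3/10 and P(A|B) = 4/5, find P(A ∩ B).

By definition, P(A|B) = P(A ∩ B) / P(B)
So P(A ∩ B) = P(A|B) × P(B)
= 4/5 × 3/10
= 6/25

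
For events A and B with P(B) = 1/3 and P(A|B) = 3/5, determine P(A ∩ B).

By definition, P(A|B) = P(A ∩ B) / P(B)
So P(A ∩ B) = P(A|B) × P(B)
= 3/5 × 1/3
= 1/5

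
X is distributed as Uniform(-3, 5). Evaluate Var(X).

For X ~ Uniform(-3, 5):
Var(X) = \frac{16}{3}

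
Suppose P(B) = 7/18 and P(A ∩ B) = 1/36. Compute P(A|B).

P(A|B) = P(A ∩ B) / P(B)
= (1/36) / (7/18)
= 1/14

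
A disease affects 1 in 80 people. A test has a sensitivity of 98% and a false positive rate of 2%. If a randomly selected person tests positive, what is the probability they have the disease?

Let D = the rare event, + = positive/flagged.
P(D) = 1/80
P(+|D) = 98/100 = 49/50
P(+|D') = 2/100 = 1/50
P(+) = P(+|D)P(D) + P(+|D')P(D')
     = \frac{49}{50} × \frac{1}{80} + \frac{1}{50} × \frac{79}{80}
     = \frac{4}{125}
P(D|+) = P(+|D)P(D)/P(+) = \frac{49}{128}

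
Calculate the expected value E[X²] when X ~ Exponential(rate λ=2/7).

Using the identity E[X²] = Var(X) + (E[X])²:
E[X] = \frac{7}{2}
Var(X) = \frac{49}{4}
E[X²] = \frac{49}{4} + (\frac{7}{2})²
= \frac{49}{2}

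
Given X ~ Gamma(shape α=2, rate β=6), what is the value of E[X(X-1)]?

E[X(X-1)] = E[X² - X] = E[X²] - E[X]
E[X] = \frac{1}{3}
E[X²] = Var(X) + (E[X])² = \frac{1}{18} + (\frac{1}{3})² = \frac{1}{6}
E[X(X-1)] = \frac{1}{6} - \frac{1}{3} = - \frac{1}{6}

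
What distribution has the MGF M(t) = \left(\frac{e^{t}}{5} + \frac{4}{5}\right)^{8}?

The MGF M(t) = \left(\frac{e^{t}}{5} + \frac{4}{5}\right)^{8} is the standard form for the Binomial distribution.
Comparing with the known MGF formula identifies: Binomial(n=8, p=1/5)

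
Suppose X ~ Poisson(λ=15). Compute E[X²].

Using the identity E[X²] = Var(X) + (E[X])²:
E[X] = 15
Var(X) = 15
E[X²] = 15 + (15)²
= 240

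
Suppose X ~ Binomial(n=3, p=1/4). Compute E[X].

For X ~ Binomial(n=3, p=1/4), the expected value is:
E[X] = \frac{3}{4}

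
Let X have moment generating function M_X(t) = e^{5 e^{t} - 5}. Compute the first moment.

To find E[X], compute M^(1)(0):
M^(1)(t) = 5 e^{t} e^{5 e^{t} - 5}
M^(1)(0) = 5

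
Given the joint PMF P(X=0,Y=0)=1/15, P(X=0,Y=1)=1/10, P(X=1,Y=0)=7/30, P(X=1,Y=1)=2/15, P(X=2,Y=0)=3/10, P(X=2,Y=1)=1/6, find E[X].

First find marginal of X:
P(X=0) = 1/6
P(X=1) = 11/30
P(X=2) = 7/15
E[X] = 0 × 1/6 + 1 × 11/30 + 2 × 7/15 = 13/10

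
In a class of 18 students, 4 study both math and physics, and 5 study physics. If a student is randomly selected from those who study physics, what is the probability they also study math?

P(A ∩ B) = 4/18 = 2/9
P(B) = 5/18
P(A|B) = P(A ∩ B) / P(B) = (2/9) / (5/18) = 4/5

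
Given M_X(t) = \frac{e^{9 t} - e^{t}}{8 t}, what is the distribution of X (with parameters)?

The MGF M(t) = \frac{e^{9 t} - e^{t}}{8 t} is the standard form for the Uniform distribution.
Comparing with the known MGF formula identifies: Uniform(1, 9)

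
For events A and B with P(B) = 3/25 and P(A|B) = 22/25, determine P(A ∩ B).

By definition, P(A|B) = P(A ∩ B) / P(B)
So P(A ∩ B) = P(A|B) × P(B)
= 22/25 × 3/25
= 66/625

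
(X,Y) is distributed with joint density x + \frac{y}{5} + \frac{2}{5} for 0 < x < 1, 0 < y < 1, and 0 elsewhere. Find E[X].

E[X] = ∫_0^1 ∫_0^1 x × f(x,y) dy dx
= ∫_0^1 ∫_0^1 x × (x + \frac{y}{5} + \frac{2}{5}) dy dx
= \frac{7}{12}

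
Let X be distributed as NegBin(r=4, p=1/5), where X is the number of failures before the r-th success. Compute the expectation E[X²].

Using the identity E[X²] = Var(X) + (E[X])²:
E[X] = 16
Var(X) = 80
E[X²] = 80 + (16)²
= 336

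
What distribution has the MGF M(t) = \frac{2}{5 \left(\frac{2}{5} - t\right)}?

The MGF M(t) = \frac{2}{5 \left(\frac{2}{5} - t\right)} is the standard form for the Exponential distribution.
Comparing with the known MGF formula identifies: Exponential(rate λ=2/5)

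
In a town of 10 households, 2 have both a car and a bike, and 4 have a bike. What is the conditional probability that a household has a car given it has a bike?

P(A ∩ B) = 2/10 = 1/5
P(B) = 4/10 = 2/5
P(A|B) = P(A ∩ B) / P(B) = (1/5) / (2/5) = 1/2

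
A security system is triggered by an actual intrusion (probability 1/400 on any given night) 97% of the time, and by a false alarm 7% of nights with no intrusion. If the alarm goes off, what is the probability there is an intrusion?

Let D = the rare event, + = positive/flagged.
P(D) = 1/400
P(+|D) = 97/100
P(+|D') = 7/100
P(+) = P(+|D)P(D) + P(+|D')P(D')
     = \frac{97}{100} × \frac{1}{400} + \frac{7}{100} × \frac{399}{400}
     = \frac{289}{4000}
P(D|+) = P(+|D)P(D)/P(+) = \frac{97}{2890}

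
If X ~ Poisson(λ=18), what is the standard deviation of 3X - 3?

For X ~ Poisson(λ=18):
Var(X) = 18
SD(X) = √(Var(X)) = √(18) = 3 \sqrt{2}
SD(3X - 3) = |3| × SD(X) = 3 × 3 \sqrt{2} = 9 \sqrt{2}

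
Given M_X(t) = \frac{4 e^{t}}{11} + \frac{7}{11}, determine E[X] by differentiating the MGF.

To find E[X], compute M^(1)(0):
M^(1)(t) = \frac{4 e^{t}}{11}
M^(1)(0) = \frac{4}{11}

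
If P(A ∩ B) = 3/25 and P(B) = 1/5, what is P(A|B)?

P(A|B) = P(A ∩ B) / P(B)
= (3/25) / (1/5)
= 3/5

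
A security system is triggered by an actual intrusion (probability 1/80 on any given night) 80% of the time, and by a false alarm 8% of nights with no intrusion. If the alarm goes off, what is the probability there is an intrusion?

Let D = the rare event, + = positive/flagged.
P(D) = 1/80
P(+|D) = 80/100 = 4/5
P(+|D') = 8/100 = 2/25
P(+) = P(+|D)P(D) + P(+|D')P(D')
     = \frac{4}{5} × \frac{1}{80} + \frac{2}{25} × \frac{79}{80}
     = \frac{89}{1000}
P(D|+) = P(+|D)P(D)/P(+) = \frac{10}{89}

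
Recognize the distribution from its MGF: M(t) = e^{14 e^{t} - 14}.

The MGF M(t) = e^{14 e^{t} - 14} is the standard form for the Poisson distribution.
Comparing with the known MGF formula identifies: Poisson(λ=14)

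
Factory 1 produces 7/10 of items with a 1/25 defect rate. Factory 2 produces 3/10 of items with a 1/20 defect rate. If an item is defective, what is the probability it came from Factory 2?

Using Bayes' theorem:
P(F1) = 7/10, P(D|F1) = 1/25
P(F2) = 3/10, P(D|F2) = 1/20
P(D) = P(D|F1)P(F1) + P(D|F2)P(F2)
     = \frac{43}{1000}
P(F2|D) = P(D|F2)P(F2) / P(D)
= \frac{15}{43}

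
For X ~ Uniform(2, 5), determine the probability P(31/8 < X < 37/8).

P(31/8 < X < 37/8) = ∫_{31/8}^{37/8} f(x) dx
where f(x) = \frac{1}{3}
= \frac{1}{4}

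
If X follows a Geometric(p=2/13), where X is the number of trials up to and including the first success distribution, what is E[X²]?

Using the identity E[X²] = Var(X) + (E[X])²:
E[X] = \frac{13}{2}
Var(X) = \frac{143}{4}
E[X²] = \frac{143}{4} + (\frac{13}{2})²
= 78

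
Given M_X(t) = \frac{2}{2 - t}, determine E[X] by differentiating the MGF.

To find E[X], compute M^(1)(0):
M^(1)(t) = \frac{2}{\left(2 - t\right)^{2}}
M^(1)(0) = \frac{1}{2}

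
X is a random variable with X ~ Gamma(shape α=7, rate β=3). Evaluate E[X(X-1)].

E[X(X-1)] = E[X² - X] = E[X²] - E[X]
E[X] = \frac{7}{3}
E[X²] = Var(X) + (E[X])² = \frac{7}{9} + (\frac{7}{3})² = \frac{56}{9}
E[X(X-1)] = \frac{56}{9} - \frac{7}{3} = \frac{35}{9}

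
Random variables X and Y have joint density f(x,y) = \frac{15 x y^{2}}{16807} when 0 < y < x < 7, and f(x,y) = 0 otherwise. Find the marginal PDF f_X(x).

f_X(x) = ∫_0^x \frac{15 x y^{2}}{16807} dy = \frac{5 x^{4}}{16807}
for 0 < x < 7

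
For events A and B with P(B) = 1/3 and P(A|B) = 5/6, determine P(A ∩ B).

By definition, P(A|B) = P(A ∩ B) / P(B)
So P(A ∩ B) = P(A|B) × P(B)
= 5/6 × 1/3
= 5/18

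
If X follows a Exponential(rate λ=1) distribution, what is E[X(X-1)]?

E[X(X-1)] = E[X² - X] = E[X²] - E[X]
E[X] = 1
E[X²] = Var(X) + (E[X])² = 1 + (1)² = 2
E[X(X-1)] = 2 - 1 = 1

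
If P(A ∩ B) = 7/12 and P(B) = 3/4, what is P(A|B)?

P(A|B) = P(A ∩ B) / P(B)
= (7/12) / (3/4)
= 7/9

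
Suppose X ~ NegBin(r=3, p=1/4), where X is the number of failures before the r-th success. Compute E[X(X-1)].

E[X(X-1)] = E[X² - X] = E[X²] - E[X]
E[X] = 9
E[X²] = Var(X) + (E[X])² = 36 + (9)² = 117
E[X(X-1)] = 117 - 9 = 108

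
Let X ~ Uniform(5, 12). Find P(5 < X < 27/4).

P(5 < X < 27/4) = ∫_{5}^{27/4} f(x) dx
where f(x) = \frac{1}{7}
= \frac{1}{4}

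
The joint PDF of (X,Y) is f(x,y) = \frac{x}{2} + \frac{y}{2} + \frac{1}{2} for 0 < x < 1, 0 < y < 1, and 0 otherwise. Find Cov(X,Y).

E[XY] = ∫∫ xy × f(x,y) dx dy = \frac{7}{24}
E[X] = \frac{13}{24}
E[Y] = \frac{13}{24}
Cov(X,Y) = E[XY] - E[X]E[Y] = - \frac{1}{576}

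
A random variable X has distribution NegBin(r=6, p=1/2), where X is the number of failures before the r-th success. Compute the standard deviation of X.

For X ~ NegBin(r=6, p=1/2), where X is the number of failures before the r-th success:
Var(X) = 12
SD(X) = √(Var(X)) = √(12) = 2 \sqrt{3}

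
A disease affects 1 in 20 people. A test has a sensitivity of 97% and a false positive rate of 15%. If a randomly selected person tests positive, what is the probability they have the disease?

Let D = the rare event, + = positive/flagged.
P(D) = 1/20
P(+|D) = 97/100
P(+|D') = 15/100 = 3/20
P(+) = P(+|D)P(D) + P(+|D')P(D')
     = \frac{97}{100} × \frac{1}{20} + \frac{3}{20} × \frac{19}{20}
     = \frac{191}{1000}
P(D|+) = P(+|D)P(D)/P(+) = \frac{97}{382}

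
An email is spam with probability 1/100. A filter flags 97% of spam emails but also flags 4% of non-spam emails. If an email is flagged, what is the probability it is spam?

Let D = the rare event, + = positive/flagged.
P(D) = 1/100
P(+|D) = 97/100
P(+|D') = 4/100 = 1/25
P(+) = P(+|D)P(D) + P(+|D')P(D')
     = \frac{97}{100} × \frac{1}{100} + \frac{1}{25} × \frac{99}{100}
     = \frac{493}{10000}
P(D|+) = P(+|D)P(D)/P(+) = \frac{97}{493}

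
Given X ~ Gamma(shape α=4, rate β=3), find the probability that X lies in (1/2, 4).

P(1/2 < X < 4) = ∫_{1/2}^{4} f(x) dx
where f(x) = \frac{27 x^{3} e^{- 3 x}}{2}
= - \frac{373}{e^{12}} + \frac{67}{16 e^{\frac{3}{2}}}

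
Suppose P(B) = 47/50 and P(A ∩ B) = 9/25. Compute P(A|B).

P(A|B) = P(A ∩ B) / P(B)
= (9/25) / (47/50)
= 18/47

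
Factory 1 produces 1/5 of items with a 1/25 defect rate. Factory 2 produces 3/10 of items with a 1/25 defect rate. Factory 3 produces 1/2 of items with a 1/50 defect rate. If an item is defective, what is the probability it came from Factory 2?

Using Bayes' theorem:
P(F1) = 1/5, P(D|F1) = 1/25
P(F2) = 3/10, P(D|F2) = 1/25
P(F3) = 1/2, P(D|F3) = 1/50
P(D) = P(D|F1)P(F1) + P(D|F2)P(F2) + P(D|F3)P(F3)
     = \frac{3}{100}
P(F2|D) = P(D|F2)P(F2) / P(D)
= \frac{2}{5}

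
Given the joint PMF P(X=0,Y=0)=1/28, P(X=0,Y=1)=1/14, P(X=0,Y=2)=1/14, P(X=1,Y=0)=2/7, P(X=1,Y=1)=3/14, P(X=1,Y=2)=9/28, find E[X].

First find marginal of X:
P(X=0) = 5/28
P(X=1) = 23/28
E[X] = 0 × 5/28 + 1 × 23/28 = 23/28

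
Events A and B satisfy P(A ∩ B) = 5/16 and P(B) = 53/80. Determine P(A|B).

P(A|B) = P(A ∩ B) / P(B)
= (5/16) / (53/80)
= 25/53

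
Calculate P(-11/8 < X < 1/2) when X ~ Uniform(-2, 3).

P(-11/8 < X < 1/2) = ∫_{-11/8}^{1/2} f(x) dx
where f(x) = \frac{1}{5}
= \frac{3}{8}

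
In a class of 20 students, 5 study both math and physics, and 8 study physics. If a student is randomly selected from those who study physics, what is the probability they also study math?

P(A ∩ B) = 5/20 = 1/4
P(B) = 8/20 = 2/5
P(A|B) = P(A ∩ B) / P(B) = (1/4) / (2/5) = 5/8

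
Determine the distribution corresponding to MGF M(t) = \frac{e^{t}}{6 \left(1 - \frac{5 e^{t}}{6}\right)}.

The MGF M(t) = \frac{e^{t}}{6 \left(1 - \frac{5 e^{t}}{6}\right)} is the standard form for the Geometric distribution.
Comparing with the known MGF formula identifies: Geometric(p=1/6), X = trial number of first success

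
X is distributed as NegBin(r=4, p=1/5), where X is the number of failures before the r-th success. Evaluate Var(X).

For X ~ NegBin(r=4, p=1/5), where X is the number of failures before the r-th success:
Var(X) = 80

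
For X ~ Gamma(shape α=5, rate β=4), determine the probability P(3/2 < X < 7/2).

P(3/2 < X < 7/2) = ∫_{3/2}^{7/2} f(x) dx
where f(x) = \frac{128 x^{4} e^{- 4 x}}{3}
= \frac{-2171 + 115 e^{8}}{e^{14}}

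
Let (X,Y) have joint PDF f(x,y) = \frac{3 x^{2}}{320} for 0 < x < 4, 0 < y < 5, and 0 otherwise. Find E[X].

f_X(x) = ∫_0^5 \frac{3 x^{2}}{320} dy = \frac{3 x^{2}}{64}
E[X] = ∫_0^4 x × (\frac{3 x^{2}}{64}) dx = 3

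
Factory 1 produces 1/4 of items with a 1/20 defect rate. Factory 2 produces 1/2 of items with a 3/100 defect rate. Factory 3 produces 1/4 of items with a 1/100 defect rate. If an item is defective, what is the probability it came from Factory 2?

Using Bayes' theorem:
P(F1) = 1/4, P(D|F1) = 1/20
P(F2) = 1/2, P(D|F2) = 3/100
P(F3) = 1/4, P(D|F3) = 1/100
P(D) = P(D|F1)P(F1) + P(D|F2)P(F2) + P(D|F3)P(F3)
     = \frac{3}{100}
P(F2|D) = P(D|F2)P(F2) / P(D)
= \frac{1}{2}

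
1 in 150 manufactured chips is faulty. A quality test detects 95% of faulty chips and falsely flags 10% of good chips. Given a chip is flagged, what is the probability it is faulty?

Let D = the rare event, + = positive/flagged.
P(D) = 1/150
P(+|D) = 95/100 = 19/20
P(+|D') = 10/100 = 1/10
P(+) = P(+|D)P(D) + P(+|D')P(D')
     = \frac{19}{20} × \frac{1}{150} + \frac{1}{10} × \frac{149}{150}
     = \frac{317}{3000}
P(D|+) = P(+|D)P(D)/P(+) = \frac{19}{317}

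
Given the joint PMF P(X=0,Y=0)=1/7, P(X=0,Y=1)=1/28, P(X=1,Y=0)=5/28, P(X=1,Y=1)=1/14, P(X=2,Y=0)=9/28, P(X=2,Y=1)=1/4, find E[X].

First find marginal of X:
P(X=0) = 5/28
P(X=1) = 1/4
P(X=2) = 4/7
E[X] = 0 × 5/28 + 1 × 1/4 + 2 × 4/7 = 39/28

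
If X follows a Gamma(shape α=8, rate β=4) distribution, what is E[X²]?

Using the identity E[X²] = Var(X) + (E[X])²:
E[X] = 2
Var(X) = \frac{1}{2}
E[X²] = \frac{1}{2} + (2)²
= \frac{9}{2}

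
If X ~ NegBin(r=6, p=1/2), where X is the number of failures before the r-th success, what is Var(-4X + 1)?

For X ~ NegBin(r=6, p=1/2), where X is the number of failures before the r-th success:
Var(X) = 12
Var(-4X + 1) = (-4)² × Var(X) = 16 × 12 = 192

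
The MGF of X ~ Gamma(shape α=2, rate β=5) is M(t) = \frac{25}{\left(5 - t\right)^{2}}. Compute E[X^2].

To find E[X^2], compute M^(2)(0):
M^(1)(t) = \frac{50}{\left(5 - t\right)^{3}}
M^(2)(t) = \frac{150}{\left(5 - t\right)^{4}}
M^(2)(0) = \frac{6}{25}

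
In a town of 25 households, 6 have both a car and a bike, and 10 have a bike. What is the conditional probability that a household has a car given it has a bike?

P(A ∩ B) = 6/25
P(B) = 10/25 = 2/5
P(A|B) = P(A ∩ B) / P(B) = (6/25) / (2/5) = 3/5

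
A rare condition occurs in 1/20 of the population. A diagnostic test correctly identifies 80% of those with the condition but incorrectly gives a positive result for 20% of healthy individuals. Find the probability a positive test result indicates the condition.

Let D = the rare event, + = positive/flagged.
P(D) = 1/20
P(+|D) = 80/100 = 4/5
P(+|D') = 20/100 = 1/5
P(+) = P(+|D)P(D) + P(+|D')P(D')
     = \frac{4}{5} × \frac{1}{20} + \frac{1}{5} × \frac{19}{20}
     = \frac{23}{100}
P(D|+) = P(+|D)P(D)/P(+) = \frac{4}{23}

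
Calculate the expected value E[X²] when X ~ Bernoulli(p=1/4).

Using the identity E[X²] = Var(X) + (E[X])²:
E[X] = \frac{1}{4}
Var(X) = \frac{3}{16}
E[X²] = \frac{3}{16} + (\frac{1}{4})²
= \frac{1}{4}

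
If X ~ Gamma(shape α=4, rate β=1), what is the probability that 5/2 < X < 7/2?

P(5/2 < X < 7/2) = ∫_{5/2}^{7/2} f(x) dx
where f(x) = \frac{x^{3} e^{- x}}{6}
= \frac{-853 + 443 e}{48 e^{\frac{7}{2}}}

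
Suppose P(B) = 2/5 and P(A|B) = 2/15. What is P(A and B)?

By definition, P(A|B) = P(A ∩ B) / P(B)
So P(A ∩ B) = P(A|B) × P(B)
= 2/15 × 2/5
= 4/75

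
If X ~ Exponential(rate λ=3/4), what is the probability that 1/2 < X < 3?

P(1/2 < X < 3) = ∫_{1/2}^{3} f(x) dx
where f(x) = \frac{3 e^{- \frac{3 x}{4}}}{4}
= - \frac{1}{e^{\frac{9}{4}}} + e^{- \frac{3}{8}}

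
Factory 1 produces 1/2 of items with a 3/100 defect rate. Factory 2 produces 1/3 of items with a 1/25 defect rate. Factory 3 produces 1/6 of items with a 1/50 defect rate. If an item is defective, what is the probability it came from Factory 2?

Using Bayes' theorem:
P(F1) = 1/2, P(D|F1) = 3/100
P(F2) = 1/3, P(D|F2) = 1/25
P(F3) = 1/6, P(D|F3) = 1/50
P(D) = P(D|F1)P(F1) + P(D|F2)P(F2) + P(D|F3)P(F3)
     = \frac{19}{600}
P(F2|D) = P(D|F2)P(F2) / P(D)
= \frac{8}{19}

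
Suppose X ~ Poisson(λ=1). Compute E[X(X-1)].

E[X(X-1)] = E[X² - X] = E[X²] - E[X]
E[X] = 1
E[X²] = Var(X) + (E[X])² = 1 + (1)² = 2
E[X(X-1)] = 2 - 1 = 1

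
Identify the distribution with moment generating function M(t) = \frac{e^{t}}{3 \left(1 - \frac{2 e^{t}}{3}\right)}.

The MGF M(t) = \frac{e^{t}}{3 \left(1 - \frac{2 e^{t}}{3}\right)} is the standard form for the Geometric distribution.
Comparing with the known MGF formula identifies: Geometric(p=1/3), X = trial number of first success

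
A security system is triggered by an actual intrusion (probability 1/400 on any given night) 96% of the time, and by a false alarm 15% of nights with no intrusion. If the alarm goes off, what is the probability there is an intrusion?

Let D = the rare event, + = positive/flagged.
P(D) = 1/400
P(+|D) = 96/100 = 24/25
P(+|D') = 15/100 = 3/20
P(+) = P(+|D)P(D) + P(+|D')P(D')
     = \frac{24}{25} × \frac{1}{400} + \frac{3}{20} × \frac{399}{400}
     = \frac{6081}{40000}
P(D|+) = P(+|D)P(D)/P(+) = \frac{32}{2027}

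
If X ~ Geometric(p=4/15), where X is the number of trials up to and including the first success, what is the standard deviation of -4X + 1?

For X ~ Geometric(p=4/15), where X is the number of trials up to and including the first success:
Var(X) = \frac{165}{16}
SD(X) = √(Var(X)) = √(\frac{165}{16}) = \frac{\sqrt{165}}{4}
SD(-4X + 1) = |-4| × SD(X) = 4 × \frac{\sqrt{165}}{4} = \sqrt{165}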